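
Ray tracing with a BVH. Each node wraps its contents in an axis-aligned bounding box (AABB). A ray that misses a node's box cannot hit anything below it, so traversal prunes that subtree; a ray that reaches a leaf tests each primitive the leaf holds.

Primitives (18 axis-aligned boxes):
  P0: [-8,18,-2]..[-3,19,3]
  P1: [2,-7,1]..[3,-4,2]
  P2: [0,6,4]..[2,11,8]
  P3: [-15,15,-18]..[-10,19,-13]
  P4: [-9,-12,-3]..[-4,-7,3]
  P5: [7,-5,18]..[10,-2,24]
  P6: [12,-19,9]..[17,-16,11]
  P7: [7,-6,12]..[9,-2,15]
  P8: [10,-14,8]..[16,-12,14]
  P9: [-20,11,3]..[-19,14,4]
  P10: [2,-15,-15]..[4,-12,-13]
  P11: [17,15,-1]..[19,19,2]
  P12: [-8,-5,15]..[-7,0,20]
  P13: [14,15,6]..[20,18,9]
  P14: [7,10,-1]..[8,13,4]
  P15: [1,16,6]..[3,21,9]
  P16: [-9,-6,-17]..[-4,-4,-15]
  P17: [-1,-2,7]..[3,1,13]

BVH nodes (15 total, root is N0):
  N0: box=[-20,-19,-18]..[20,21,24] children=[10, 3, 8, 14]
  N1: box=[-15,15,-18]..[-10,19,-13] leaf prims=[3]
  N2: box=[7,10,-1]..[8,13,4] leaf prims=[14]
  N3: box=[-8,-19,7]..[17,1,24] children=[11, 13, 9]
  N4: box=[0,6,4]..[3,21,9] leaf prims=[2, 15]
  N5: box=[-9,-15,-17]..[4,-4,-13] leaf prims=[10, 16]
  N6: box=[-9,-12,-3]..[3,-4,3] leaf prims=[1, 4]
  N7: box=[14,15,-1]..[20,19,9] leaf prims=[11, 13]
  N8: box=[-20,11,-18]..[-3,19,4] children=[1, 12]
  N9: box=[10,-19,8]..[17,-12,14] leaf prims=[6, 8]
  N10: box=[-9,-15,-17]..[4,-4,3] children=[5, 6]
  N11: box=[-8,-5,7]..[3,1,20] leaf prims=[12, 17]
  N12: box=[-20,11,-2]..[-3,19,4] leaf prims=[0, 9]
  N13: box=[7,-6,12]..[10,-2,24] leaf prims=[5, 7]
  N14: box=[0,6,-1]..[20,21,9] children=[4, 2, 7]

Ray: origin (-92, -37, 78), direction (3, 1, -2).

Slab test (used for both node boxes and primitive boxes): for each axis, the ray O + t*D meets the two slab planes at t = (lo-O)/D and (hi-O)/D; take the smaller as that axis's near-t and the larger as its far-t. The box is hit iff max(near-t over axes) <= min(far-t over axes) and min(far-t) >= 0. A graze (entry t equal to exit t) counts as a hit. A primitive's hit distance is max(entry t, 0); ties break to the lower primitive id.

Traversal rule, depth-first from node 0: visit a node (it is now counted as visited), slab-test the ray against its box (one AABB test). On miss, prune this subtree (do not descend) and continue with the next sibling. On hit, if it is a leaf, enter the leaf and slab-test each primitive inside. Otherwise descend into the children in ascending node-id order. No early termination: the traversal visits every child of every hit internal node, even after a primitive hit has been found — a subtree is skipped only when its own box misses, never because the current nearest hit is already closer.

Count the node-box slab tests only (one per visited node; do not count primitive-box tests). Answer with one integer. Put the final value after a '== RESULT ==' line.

Trace the traversal:
N0 x:[24,112/3] y:[18,58] z:[27,48] -> hit [27,112/3], descend [3, 8, 10, 14]
  N3 x:[28,109/3] y:[18,38] z:[27,71/2] -> hit [28,71/2], descend [9, 11, 13]
    N9 x:[34,109/3] y:[18,25] z:[32,35] -> miss, prune
    N11 x:[28,95/3] y:[32,38] z:[29,71/2] -> miss, prune
    N13 x:[33,34] y:[31,35] z:[27,33] -> hit [33,33] leaf, test {P5(miss), P7@t=33}
  N8 x:[24,89/3] y:[48,56] z:[37,48] -> miss, prune
  N10 x:[83/3,32] y:[22,33] z:[75/2,95/2] -> miss, prune
  N14 x:[92/3,112/3] y:[43,58] z:[69/2,79/2] -> miss, prune

Summary -> nodes [0, 3, 9, 11, 13, 8, 10, 14]; box-tests=8; leaf-entries=1; first=P7

== RESULT ==
8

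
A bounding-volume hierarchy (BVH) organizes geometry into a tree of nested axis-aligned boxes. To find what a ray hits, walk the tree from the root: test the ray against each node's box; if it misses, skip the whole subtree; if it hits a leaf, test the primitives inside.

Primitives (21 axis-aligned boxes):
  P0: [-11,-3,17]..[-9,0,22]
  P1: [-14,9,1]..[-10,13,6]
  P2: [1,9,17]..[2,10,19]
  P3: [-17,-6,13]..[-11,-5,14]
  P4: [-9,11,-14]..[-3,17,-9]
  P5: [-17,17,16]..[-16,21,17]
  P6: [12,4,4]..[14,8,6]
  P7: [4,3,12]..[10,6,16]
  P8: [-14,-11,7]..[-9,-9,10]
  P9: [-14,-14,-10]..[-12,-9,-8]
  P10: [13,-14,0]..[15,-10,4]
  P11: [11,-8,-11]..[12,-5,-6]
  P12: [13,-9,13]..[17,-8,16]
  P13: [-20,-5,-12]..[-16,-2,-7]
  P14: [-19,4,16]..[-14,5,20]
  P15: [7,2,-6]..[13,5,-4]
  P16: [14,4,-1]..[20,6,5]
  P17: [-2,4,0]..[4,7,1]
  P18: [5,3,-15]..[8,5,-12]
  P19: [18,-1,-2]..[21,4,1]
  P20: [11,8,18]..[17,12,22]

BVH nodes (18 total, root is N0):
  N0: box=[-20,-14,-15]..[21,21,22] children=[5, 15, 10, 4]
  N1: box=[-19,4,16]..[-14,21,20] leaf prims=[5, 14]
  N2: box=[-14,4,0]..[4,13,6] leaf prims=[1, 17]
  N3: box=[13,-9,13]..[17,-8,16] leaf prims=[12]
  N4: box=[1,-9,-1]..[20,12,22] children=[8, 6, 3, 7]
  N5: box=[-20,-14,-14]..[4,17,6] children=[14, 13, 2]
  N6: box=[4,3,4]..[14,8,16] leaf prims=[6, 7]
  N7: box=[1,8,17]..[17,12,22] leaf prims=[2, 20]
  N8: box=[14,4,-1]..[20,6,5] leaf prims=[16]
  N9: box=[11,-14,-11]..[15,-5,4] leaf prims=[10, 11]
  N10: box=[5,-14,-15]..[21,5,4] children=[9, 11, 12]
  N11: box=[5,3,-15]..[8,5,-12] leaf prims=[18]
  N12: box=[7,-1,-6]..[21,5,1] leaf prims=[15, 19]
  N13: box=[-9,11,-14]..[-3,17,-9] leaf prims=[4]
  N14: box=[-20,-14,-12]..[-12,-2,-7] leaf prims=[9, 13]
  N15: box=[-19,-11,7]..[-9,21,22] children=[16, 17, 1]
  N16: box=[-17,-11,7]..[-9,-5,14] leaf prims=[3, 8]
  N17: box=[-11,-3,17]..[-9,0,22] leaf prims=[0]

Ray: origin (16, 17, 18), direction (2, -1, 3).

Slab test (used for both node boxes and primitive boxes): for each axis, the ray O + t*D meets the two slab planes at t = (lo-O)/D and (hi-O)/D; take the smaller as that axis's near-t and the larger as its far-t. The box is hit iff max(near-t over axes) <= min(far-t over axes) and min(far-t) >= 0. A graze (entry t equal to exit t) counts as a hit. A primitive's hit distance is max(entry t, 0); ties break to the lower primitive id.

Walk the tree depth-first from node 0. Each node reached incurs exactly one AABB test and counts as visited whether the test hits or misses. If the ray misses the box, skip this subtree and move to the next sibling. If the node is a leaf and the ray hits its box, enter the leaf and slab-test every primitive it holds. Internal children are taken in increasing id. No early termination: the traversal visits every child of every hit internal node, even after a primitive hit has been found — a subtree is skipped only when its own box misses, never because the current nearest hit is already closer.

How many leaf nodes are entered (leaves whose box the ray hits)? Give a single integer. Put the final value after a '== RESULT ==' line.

Traverse from the root:
N0 x:[-18,5/2] y:[-4,31] z:[-11,4/3] -> hit [-4,4/3], descend [4, 5, 10, 15]
  N4 x:[-15/2,2] y:[5,26] z:[-19/3,4/3] -> miss, prune
  N5 x:[-18,-6] y:[0,31] z:[-32/3,-4] -> miss, prune
  N10 x:[-11/2,5/2] y:[12,31] z:[-11,-14/3] -> miss, prune
  N15 x:[-35/2,-25/2] y:[-4,28] z:[-11/3,4/3] -> miss, prune

Summary -> nodes [0, 4, 5, 10, 15]; box-tests=5; leaf-entries=0; first=miss

== RESULT ==
0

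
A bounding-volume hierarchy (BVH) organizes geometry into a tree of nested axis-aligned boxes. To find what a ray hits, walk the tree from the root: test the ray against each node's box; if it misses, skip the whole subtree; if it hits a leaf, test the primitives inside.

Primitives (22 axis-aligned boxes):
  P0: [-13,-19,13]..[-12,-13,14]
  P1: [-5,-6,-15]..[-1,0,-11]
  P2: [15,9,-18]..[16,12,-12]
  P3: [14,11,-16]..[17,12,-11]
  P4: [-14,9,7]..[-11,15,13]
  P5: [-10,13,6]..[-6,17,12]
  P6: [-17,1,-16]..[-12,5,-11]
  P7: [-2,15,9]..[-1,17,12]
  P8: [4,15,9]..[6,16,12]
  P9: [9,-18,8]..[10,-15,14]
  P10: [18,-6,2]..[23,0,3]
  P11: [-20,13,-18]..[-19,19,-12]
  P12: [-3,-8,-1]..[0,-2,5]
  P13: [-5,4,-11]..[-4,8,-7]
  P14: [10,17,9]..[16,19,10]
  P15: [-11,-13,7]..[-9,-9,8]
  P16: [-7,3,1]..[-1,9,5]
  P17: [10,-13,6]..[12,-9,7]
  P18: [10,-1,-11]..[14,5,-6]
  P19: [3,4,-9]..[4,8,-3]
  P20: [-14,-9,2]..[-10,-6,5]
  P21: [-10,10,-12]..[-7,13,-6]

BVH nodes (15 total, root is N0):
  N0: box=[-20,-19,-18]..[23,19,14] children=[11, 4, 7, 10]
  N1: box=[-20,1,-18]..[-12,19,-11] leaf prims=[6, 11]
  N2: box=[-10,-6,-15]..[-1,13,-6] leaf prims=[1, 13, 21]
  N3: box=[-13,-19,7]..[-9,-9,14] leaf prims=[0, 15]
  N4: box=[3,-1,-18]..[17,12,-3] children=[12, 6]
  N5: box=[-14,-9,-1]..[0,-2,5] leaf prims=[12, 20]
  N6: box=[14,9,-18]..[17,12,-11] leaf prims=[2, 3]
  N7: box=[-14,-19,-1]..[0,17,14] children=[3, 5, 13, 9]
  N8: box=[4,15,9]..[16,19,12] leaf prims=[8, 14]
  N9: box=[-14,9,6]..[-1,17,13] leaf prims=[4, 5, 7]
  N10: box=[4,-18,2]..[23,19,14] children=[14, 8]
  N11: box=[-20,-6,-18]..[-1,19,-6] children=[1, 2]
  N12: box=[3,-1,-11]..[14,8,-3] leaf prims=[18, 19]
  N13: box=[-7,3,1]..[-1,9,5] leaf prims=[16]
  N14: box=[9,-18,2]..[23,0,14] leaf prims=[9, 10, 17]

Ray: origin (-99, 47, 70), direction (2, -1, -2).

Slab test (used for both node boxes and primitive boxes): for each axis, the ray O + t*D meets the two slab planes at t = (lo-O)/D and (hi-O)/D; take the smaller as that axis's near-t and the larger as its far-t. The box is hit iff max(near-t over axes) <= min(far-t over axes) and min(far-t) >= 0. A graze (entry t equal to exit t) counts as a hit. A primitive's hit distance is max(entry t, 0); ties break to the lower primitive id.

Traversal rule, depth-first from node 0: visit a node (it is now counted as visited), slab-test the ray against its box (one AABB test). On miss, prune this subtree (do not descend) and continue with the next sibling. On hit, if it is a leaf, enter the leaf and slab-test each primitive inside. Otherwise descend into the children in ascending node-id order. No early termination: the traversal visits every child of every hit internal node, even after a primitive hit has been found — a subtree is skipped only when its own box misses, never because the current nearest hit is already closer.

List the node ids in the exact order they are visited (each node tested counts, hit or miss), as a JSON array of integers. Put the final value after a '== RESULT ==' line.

Trace the traversal:
N0 x:[79/2,61] y:[28,66] z:[28,44] -> hit [79/2,44], descend [4, 7, 10, 11]
  N4 x:[51,58] y:[35,48] z:[73/2,44] -> miss, prune
  N7 x:[85/2,99/2] y:[30,66] z:[28,71/2] -> miss, prune
  N10 x:[103/2,61] y:[28,65] z:[28,34] -> miss, prune
  N11 x:[79/2,49] y:[28,53] z:[38,44] -> hit [79/2,44], descend [1, 2]
    N1 x:[79/2,87/2] y:[28,46] z:[81/2,44] -> hit [81/2,87/2] leaf, test {P6@t=42, P11(miss)}
    N2 x:[89/2,49] y:[34,53] z:[38,85/2] -> miss, prune

Visited [0, 4, 7, 10, 11, 1, 2]. Tests: 7 box, 1 leaf. Nearest: P6.

== RESULT ==
[0, 4, 7, 10, 11, 1, 2]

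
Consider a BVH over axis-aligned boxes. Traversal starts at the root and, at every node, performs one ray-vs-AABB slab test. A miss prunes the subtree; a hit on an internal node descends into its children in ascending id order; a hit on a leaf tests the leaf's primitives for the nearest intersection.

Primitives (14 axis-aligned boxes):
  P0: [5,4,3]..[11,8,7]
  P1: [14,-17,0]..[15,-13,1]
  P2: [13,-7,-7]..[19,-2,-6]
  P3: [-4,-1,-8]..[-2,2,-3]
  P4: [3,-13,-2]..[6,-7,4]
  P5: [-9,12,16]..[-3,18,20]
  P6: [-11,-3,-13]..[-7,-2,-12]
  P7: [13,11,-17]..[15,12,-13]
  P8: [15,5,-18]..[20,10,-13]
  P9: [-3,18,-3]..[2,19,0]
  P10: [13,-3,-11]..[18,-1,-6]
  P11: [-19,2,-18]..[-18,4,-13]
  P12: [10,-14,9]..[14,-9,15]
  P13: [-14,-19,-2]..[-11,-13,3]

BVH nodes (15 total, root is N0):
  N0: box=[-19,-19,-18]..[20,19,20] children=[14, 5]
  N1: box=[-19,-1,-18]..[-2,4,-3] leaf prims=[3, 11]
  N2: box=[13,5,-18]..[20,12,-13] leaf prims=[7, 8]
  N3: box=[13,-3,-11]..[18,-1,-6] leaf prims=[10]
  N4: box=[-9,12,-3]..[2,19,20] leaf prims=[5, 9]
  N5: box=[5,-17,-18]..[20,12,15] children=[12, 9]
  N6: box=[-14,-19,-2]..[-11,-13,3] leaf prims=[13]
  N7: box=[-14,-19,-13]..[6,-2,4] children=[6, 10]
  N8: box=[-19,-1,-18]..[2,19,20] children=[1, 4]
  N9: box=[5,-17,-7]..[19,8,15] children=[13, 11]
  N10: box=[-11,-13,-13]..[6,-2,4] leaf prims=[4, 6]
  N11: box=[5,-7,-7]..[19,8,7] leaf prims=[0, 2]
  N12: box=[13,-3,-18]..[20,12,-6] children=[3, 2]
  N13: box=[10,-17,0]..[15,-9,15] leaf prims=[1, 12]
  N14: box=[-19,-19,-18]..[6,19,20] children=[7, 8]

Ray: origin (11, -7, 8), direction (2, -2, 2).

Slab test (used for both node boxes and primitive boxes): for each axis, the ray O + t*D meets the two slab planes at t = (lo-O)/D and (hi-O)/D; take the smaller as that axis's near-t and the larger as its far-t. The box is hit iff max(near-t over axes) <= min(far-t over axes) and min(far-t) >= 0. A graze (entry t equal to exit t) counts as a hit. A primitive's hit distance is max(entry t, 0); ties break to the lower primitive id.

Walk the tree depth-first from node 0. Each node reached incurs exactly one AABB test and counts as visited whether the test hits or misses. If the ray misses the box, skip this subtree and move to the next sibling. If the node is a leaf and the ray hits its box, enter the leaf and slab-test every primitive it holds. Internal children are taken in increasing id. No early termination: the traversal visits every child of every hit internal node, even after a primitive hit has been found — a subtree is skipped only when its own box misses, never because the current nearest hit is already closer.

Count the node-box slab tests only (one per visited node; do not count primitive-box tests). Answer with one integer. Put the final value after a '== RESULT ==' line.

Traverse from the root:
N0 x:[-15,9/2] y:[-13,6] z:[-13,6] -> hit [-13,9/2], descend [5, 14]
  N5 x:[-3,9/2] y:[-19/2,5] z:[-13,7/2] -> hit [-3,7/2], descend [9, 12]
    N9 x:[-3,4] y:[-15/2,5] z:[-15/2,7/2] -> hit [-3,7/2], descend [11, 13]
      N11 x:[-3,4] y:[-15/2,0] z:[-15/2,-1/2] -> miss, prune
      N13 x:[-1/2,2] y:[1,5] z:[-4,7/2] -> hit [1,2] leaf, test {P1(miss), P12@t=1}
    N12 x:[1,9/2] y:[-19/2,-2] z:[-13,-7] -> miss, prune
  N14 x:[-15,-5/2] y:[-13,6] z:[-13,6] -> miss, prune

Summary -> nodes [0, 5, 9, 11, 13, 12, 14]; box-tests=7; leaf-entries=1; first=P12

== RESULT ==
7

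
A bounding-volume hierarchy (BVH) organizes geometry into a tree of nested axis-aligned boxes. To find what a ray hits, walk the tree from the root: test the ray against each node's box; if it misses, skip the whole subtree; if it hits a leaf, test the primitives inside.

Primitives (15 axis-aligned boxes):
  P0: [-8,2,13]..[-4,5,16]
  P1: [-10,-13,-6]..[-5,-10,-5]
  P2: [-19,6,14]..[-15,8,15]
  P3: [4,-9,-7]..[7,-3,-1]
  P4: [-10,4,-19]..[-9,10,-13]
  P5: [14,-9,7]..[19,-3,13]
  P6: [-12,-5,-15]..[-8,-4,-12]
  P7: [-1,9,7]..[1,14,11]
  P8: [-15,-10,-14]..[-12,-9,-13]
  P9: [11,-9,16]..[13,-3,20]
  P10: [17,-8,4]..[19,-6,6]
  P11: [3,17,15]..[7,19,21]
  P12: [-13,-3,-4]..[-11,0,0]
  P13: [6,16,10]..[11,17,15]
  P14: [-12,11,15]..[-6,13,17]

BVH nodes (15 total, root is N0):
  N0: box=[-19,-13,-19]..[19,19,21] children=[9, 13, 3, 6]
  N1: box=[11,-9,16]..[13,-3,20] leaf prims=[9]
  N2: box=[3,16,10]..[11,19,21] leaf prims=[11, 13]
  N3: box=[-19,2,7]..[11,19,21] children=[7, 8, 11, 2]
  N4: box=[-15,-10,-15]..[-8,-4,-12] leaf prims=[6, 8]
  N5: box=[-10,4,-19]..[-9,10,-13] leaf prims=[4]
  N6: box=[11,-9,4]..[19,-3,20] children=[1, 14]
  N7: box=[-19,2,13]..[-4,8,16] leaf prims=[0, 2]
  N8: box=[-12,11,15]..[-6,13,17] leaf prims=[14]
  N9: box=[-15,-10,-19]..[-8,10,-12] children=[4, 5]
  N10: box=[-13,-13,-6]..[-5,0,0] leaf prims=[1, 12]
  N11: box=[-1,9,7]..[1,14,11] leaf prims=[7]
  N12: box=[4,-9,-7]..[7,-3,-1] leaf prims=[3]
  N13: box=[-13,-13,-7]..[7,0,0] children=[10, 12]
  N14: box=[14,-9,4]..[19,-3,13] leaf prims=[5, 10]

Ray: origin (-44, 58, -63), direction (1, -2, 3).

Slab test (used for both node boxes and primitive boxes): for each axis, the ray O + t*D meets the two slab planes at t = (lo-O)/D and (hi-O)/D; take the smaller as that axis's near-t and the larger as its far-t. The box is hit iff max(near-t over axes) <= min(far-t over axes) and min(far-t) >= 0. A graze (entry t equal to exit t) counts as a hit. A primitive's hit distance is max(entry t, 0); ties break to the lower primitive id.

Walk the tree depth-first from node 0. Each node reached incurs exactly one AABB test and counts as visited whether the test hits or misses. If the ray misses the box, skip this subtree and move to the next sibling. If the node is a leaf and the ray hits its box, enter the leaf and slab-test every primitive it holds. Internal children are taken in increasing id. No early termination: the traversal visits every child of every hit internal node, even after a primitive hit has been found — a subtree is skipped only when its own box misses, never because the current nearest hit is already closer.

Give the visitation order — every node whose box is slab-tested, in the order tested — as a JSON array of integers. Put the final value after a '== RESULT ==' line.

Traverse from the root:
N0 x:[25,63] y:[39/2,71/2] z:[44/3,28] -> hit [25,28], descend [3, 6, 9, 13]
  N3 x:[25,55] y:[39/2,28] z:[70/3,28] -> hit [25,28], descend [2, 7, 8, 11]
    N2 x:[47,55] y:[39/2,21] z:[73/3,28] -> miss, prune
    N7 x:[25,40] y:[25,28] z:[76/3,79/3] -> hit [76/3,79/3] leaf, test {P0(miss), P2@t=77/3}
    N8 x:[32,38] y:[45/2,47/2] z:[26,80/3] -> miss, prune
    N11 x:[43,45] y:[22,49/2] z:[70/3,74/3] -> miss, prune
  N6 x:[55,63] y:[61/2,67/2] z:[67/3,83/3] -> miss, prune
  N9 x:[29,36] y:[24,34] z:[44/3,17] -> miss, prune
  N13 x:[31,51] y:[29,71/2] z:[56/3,21] -> miss, prune

Visited [0, 3, 2, 7, 8, 11, 6, 9, 13]. Tests: 9 box, 1 leaf. Nearest: P2.

== RESULT ==
[0, 3, 2, 7, 8, 11, 6, 9, 13]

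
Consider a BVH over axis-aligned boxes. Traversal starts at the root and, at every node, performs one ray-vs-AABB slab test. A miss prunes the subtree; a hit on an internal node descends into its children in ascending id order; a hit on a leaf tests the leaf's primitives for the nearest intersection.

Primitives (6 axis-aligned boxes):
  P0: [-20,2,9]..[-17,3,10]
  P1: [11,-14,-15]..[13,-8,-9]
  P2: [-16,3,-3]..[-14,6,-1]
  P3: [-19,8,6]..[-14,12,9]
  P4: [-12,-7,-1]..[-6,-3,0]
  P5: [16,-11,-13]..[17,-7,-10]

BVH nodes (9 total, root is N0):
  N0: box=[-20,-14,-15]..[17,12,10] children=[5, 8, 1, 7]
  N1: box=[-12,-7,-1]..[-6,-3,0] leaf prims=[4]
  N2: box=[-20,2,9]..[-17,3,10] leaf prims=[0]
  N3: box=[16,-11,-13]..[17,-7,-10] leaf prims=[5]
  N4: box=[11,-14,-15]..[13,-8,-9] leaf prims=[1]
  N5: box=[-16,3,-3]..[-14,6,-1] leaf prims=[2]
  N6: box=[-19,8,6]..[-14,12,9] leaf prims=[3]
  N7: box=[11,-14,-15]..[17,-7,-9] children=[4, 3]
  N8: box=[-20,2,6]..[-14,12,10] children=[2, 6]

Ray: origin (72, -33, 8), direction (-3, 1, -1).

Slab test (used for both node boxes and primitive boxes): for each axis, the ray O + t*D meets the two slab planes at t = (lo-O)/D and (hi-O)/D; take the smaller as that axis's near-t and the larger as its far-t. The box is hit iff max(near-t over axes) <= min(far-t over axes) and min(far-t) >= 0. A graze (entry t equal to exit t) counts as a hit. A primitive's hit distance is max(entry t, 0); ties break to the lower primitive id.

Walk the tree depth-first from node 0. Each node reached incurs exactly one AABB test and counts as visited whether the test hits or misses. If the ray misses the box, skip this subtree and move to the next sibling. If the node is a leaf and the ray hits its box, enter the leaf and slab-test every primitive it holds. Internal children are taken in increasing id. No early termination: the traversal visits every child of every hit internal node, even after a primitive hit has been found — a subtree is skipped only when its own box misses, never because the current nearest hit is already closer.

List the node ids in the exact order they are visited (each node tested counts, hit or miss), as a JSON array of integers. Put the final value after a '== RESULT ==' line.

Walk:
N0 x:[55/3,92/3] y:[19,45] z:[-2,23] -> hit [19,23], descend [1, 5, 7, 8]
  N1 x:[26,28] y:[26,30] z:[8,9] -> miss, prune
  N5 x:[86/3,88/3] y:[36,39] z:[9,11] -> miss, prune
  N7 x:[55/3,61/3] y:[19,26] z:[17,23] -> hit [19,61/3], descend [3, 4]
    N3 x:[55/3,56/3] y:[22,26] z:[18,21] -> miss, prune
    N4 x:[59/3,61/3] y:[19,25] z:[17,23] -> hit [59/3,61/3] leaf, test {P1@t=59/3}
  N8 x:[86/3,92/3] y:[35,45] z:[-2,2] -> miss, prune

7 AABB tests over nodes [0, 1, 5, 7, 3, 4, 8]; 1 leaf entered; closest P1.

== RESULT ==
[0, 1, 5, 7, 3, 4, 8]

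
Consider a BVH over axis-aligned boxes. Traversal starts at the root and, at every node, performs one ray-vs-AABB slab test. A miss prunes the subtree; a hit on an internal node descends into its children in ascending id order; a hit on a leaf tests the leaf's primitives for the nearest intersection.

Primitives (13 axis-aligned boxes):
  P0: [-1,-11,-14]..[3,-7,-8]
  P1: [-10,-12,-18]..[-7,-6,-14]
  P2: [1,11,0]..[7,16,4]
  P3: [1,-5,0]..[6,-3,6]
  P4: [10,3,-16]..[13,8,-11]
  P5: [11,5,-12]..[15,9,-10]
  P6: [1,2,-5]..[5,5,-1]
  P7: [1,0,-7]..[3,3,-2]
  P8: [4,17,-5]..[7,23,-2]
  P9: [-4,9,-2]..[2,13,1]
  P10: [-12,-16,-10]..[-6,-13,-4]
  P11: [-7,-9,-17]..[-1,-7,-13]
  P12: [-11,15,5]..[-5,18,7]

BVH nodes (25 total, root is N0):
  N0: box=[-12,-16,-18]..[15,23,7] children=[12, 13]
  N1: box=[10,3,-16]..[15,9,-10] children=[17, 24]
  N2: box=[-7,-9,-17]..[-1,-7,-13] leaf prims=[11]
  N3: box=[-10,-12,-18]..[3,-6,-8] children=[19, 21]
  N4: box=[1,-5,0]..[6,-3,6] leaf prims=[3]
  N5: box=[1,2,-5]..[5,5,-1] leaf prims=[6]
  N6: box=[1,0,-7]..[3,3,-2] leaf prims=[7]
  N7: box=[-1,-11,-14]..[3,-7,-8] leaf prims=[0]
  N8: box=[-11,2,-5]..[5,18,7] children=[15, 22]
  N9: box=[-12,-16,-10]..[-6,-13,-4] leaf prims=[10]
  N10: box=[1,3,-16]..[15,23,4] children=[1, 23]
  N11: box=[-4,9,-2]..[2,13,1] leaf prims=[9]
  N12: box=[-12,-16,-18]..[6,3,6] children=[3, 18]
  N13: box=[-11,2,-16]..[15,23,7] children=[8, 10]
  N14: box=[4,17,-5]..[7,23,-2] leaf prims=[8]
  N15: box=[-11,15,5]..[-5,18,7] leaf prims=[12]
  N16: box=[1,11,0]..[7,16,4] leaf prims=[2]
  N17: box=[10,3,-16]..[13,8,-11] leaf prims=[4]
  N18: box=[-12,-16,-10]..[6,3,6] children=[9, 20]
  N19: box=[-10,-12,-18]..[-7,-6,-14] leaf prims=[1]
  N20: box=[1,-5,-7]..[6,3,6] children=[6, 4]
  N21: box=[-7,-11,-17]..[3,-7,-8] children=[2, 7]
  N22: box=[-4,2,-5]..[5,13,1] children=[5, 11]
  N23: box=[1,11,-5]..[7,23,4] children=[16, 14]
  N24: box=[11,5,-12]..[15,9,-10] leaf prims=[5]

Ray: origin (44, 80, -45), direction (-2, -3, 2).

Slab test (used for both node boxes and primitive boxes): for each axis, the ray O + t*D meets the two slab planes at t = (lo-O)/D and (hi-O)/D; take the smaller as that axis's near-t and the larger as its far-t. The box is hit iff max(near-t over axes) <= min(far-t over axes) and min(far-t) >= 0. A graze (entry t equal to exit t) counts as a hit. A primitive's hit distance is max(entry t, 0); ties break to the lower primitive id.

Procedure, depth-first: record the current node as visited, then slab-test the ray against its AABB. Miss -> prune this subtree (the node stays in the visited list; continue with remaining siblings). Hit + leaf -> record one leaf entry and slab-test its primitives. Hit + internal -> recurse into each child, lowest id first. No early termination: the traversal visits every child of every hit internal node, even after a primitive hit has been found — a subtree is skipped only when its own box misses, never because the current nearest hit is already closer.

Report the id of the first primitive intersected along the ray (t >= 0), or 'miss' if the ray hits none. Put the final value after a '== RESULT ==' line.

Walk:
N0 x:[29/2,28] y:[19,32] z:[27/2,26] -> hit [19,26], descend [12, 13]
  N12 x:[19,28] y:[77/3,32] z:[27/2,51/2] -> miss, prune
  N13 x:[29/2,55/2] y:[19,26] z:[29/2,26] -> hit [19,26], descend [8, 10]
    N8 x:[39/2,55/2] y:[62/3,26] z:[20,26] -> hit [62/3,26], descend [15, 22]
      N15 x:[49/2,55/2] y:[62/3,65/3] z:[25,26] -> miss, prune
      N22 x:[39/2,24] y:[67/3,26] z:[20,23] -> hit [67/3,23], descend [5, 11]
        N5 x:[39/2,43/2] y:[25,26] z:[20,22] -> miss, prune
        N11 x:[21,24] y:[67/3,71/3] z:[43/2,23] -> hit [67/3,23] leaf, test {P9@t=67/3}
    N10 x:[29/2,43/2] y:[19,77/3] z:[29/2,49/2] -> hit [19,43/2], descend [1, 23]
      N1 x:[29/2,17] y:[71/3,77/3] z:[29/2,35/2] -> miss, prune
      N23 x:[37/2,43/2] y:[19,23] z:[20,49/2] -> hit [20,43/2], descend [14, 16]
        N14 x:[37/2,20] y:[19,21] z:[20,43/2] -> hit [20,20] leaf, test {P8@t=20}
        N16 x:[37/2,43/2] y:[64/3,23] z:[45/2,49/2] -> miss, prune

Visited [0, 12, 13, 8, 15, 22, 5, 11, 10, 1, 23, 14, 16]. Tests: 13 box, 2 leaf. Nearest: P8.

== RESULT ==
8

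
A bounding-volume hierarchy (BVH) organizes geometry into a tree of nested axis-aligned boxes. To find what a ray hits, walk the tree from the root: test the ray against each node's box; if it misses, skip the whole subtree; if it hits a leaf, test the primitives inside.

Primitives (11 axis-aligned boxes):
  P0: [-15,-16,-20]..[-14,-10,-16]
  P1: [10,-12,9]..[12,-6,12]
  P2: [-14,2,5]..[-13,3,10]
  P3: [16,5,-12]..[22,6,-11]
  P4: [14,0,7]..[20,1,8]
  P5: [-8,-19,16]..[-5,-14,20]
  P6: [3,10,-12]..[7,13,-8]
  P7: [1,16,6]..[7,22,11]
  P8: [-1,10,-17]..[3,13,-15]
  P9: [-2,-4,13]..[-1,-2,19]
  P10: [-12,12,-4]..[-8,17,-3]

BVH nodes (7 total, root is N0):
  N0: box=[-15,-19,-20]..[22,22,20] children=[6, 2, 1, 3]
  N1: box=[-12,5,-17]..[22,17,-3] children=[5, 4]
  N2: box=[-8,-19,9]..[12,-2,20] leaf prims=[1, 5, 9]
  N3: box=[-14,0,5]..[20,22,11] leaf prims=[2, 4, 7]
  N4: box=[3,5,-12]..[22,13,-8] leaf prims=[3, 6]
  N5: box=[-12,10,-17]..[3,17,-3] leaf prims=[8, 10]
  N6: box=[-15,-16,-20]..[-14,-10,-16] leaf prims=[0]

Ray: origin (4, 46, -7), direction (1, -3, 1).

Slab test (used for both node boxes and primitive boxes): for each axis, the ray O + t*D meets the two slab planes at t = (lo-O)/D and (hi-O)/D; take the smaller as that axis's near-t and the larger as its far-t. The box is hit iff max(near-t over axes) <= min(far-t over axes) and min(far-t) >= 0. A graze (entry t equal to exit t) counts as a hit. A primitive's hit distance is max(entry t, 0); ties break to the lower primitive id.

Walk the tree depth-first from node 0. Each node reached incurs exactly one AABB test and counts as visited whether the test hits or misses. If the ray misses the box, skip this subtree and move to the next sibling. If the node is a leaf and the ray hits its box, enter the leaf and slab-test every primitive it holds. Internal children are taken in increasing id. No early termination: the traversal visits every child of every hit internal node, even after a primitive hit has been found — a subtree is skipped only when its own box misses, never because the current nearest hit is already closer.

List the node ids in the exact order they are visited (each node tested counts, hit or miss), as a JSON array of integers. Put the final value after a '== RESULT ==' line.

Trace the traversal:
N0 x:[-19,18] y:[8,65/3] z:[-13,27] -> hit [8,18], descend [1, 2, 3, 6]
  N1 x:[-16,18] y:[29/3,41/3] z:[-10,4] -> miss, prune
  N2 x:[-12,8] y:[16,65/3] z:[16,27] -> miss, prune
  N3 x:[-18,16] y:[8,46/3] z:[12,18] -> hit [12,46/3] leaf, test {P2(miss), P4@t=15, P7(miss)}
  N6 x:[-19,-18] y:[56/3,62/3] z:[-13,-9] -> miss, prune

Visited [0, 1, 2, 3, 6]. Tests: 5 box, 1 leaf. Nearest: P4.

== RESULT ==
[0, 1, 2, 3, 6]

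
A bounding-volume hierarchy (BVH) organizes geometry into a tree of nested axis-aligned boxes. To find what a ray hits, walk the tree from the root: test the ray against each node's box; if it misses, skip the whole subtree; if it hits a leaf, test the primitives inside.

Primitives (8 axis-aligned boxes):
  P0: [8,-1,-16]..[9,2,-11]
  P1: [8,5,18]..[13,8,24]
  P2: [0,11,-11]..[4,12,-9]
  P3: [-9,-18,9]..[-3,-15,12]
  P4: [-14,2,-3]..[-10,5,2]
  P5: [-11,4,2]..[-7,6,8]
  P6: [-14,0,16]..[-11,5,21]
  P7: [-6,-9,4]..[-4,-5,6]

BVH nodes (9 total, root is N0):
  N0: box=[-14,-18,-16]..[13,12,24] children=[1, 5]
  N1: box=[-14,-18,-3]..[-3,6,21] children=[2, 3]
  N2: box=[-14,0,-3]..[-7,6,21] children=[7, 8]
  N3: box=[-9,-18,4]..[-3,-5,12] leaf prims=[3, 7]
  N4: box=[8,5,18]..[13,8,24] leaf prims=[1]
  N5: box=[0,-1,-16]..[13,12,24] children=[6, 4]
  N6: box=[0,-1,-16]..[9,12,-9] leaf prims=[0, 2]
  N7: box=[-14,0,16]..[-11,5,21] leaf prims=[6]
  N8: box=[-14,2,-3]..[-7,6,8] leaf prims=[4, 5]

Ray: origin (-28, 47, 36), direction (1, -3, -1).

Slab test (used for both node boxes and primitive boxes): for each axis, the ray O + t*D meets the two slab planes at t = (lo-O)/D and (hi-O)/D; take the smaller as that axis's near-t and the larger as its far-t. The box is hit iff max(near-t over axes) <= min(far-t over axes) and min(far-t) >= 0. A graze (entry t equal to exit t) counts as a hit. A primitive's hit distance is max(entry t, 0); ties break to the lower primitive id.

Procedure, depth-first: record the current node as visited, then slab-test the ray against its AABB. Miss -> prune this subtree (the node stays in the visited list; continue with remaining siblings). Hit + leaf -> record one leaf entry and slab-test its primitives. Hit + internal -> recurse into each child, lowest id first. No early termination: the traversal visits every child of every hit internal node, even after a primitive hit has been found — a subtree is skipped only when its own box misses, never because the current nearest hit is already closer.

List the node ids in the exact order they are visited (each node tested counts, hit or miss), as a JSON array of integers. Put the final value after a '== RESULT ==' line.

Traverse from the root:
N0 x:[14,41] y:[35/3,65/3] z:[12,52] -> hit [14,65/3], descend [1, 5]
  N1 x:[14,25] y:[41/3,65/3] z:[15,39] -> hit [15,65/3], descend [2, 3]
    N2 x:[14,21] y:[41/3,47/3] z:[15,39] -> hit [15,47/3], descend [7, 8]
      N7 x:[14,17] y:[14,47/3] z:[15,20] -> hit [15,47/3] leaf, test {P6@t=15}
      N8 x:[14,21] y:[41/3,15] z:[28,39] -> miss, prune
    N3 x:[19,25] y:[52/3,65/3] z:[24,32] -> miss, prune
  N5 x:[28,41] y:[35/3,16] z:[12,52] -> miss, prune

7 AABB tests over nodes [0, 1, 2, 7, 8, 3, 5]; 1 leaf entered; closest P6.

== RESULT ==
[0, 1, 2, 7, 8, 3, 5]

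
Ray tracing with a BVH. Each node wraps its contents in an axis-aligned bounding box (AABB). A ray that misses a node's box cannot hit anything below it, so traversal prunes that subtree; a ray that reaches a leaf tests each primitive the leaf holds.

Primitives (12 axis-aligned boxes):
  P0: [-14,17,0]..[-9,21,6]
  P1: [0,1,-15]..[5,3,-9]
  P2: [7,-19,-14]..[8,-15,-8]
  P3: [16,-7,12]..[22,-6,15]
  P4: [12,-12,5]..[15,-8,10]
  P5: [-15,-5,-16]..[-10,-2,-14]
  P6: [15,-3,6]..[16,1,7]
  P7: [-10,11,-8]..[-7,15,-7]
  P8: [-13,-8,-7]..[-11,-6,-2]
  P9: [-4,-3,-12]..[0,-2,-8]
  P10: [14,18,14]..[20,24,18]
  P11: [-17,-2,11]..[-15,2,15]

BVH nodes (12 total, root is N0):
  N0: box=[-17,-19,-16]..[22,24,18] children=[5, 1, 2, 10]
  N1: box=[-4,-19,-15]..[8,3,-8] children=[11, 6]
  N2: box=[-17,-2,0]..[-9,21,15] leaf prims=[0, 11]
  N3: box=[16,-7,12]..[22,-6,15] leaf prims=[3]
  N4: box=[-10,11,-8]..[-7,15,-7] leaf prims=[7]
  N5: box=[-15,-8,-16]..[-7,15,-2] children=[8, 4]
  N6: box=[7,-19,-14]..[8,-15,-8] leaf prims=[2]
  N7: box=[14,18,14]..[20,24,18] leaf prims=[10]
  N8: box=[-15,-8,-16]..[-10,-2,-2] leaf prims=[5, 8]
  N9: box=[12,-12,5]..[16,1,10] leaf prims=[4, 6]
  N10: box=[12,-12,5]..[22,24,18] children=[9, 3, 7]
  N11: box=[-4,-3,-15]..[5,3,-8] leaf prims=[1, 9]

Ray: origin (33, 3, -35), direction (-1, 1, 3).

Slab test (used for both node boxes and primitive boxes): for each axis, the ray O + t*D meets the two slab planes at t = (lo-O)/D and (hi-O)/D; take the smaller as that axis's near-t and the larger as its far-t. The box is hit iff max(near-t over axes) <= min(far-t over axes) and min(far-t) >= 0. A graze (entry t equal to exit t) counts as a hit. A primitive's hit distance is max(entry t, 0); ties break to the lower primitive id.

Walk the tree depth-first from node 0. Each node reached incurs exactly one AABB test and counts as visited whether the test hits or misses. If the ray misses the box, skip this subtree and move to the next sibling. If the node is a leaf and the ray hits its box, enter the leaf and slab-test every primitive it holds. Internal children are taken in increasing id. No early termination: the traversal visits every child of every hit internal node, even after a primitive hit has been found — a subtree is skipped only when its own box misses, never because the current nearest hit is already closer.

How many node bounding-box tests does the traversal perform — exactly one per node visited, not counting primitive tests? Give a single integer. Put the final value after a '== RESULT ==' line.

Walk:
N0 x:[11,50] y:[-22,21] z:[19/3,53/3] -> hit [11,53/3], descend [1, 2, 5, 10]
  N1 x:[25,37] y:[-22,0] z:[20/3,9] -> miss, prune
  N2 x:[42,50] y:[-5,18] z:[35/3,50/3] -> miss, prune
  N5 x:[40,48] y:[-11,12] z:[19/3,11] -> miss, prune
  N10 x:[11,21] y:[-15,21] z:[40/3,53/3] -> hit [40/3,53/3], descend [3, 7, 9]
    N3 x:[11,17] y:[-10,-9] z:[47/3,50/3] -> miss, prune
    N7 x:[13,19] y:[15,21] z:[49/3,53/3] -> hit [49/3,53/3] leaf, test {P10@t=49/3}
    N9 x:[17,21] y:[-15,-2] z:[40/3,15] -> miss, prune

order=[0, 1, 2, 5, 10, 3, 7, 9]  |boxes|=8  |leaves|=1  hit=P10

== RESULT ==
8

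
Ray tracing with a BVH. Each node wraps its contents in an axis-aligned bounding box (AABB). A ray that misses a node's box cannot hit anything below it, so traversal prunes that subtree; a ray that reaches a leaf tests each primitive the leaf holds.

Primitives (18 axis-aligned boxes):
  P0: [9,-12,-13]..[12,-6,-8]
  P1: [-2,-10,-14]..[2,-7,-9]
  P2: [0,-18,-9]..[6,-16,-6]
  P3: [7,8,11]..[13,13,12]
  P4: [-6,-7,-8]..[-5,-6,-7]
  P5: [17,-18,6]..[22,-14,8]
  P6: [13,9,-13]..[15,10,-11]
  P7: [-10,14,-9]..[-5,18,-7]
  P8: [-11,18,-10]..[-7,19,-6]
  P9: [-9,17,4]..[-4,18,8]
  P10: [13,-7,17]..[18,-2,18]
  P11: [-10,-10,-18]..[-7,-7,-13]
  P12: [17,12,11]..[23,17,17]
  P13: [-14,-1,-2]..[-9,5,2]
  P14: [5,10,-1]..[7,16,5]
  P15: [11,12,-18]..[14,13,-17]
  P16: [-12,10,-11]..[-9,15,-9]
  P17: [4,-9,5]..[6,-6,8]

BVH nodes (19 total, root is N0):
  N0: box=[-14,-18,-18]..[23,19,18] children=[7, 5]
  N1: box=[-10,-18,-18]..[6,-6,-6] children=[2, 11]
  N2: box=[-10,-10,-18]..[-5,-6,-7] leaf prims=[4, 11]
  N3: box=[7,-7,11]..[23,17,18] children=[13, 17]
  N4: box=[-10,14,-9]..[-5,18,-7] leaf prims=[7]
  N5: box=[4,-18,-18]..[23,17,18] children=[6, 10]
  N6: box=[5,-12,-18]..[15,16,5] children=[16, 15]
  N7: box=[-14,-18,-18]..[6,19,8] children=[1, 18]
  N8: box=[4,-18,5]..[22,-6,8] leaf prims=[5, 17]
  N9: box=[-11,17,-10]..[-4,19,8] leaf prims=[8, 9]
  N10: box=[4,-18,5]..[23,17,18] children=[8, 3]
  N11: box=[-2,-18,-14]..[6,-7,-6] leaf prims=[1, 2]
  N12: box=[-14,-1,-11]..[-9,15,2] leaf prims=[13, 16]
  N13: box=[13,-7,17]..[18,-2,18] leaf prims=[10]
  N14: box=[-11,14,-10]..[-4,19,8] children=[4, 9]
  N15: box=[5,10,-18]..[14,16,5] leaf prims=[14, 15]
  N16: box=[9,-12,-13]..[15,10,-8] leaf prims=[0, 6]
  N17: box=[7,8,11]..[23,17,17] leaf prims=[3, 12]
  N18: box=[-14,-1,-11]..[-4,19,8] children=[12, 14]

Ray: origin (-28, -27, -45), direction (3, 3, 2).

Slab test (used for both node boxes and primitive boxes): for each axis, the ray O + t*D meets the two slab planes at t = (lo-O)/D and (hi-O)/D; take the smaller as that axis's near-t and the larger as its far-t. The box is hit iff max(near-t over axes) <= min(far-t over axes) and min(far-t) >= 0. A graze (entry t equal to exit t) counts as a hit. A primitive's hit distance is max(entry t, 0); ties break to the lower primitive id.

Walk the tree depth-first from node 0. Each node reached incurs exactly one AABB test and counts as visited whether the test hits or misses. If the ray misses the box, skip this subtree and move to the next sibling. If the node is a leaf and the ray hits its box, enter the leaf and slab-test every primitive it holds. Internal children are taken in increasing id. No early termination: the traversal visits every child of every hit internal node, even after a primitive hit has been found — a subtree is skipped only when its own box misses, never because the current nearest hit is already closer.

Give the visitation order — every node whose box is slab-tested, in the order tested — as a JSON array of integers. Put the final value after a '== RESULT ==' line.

Trace the traversal:
N0 x:[14/3,17] y:[3,46/3] z:[27/2,63/2] -> hit [27/2,46/3], descend [5, 7]
  N5 x:[32/3,17] y:[3,44/3] z:[27/2,63/2] -> hit [27/2,44/3], descend [6, 10]
    N6 x:[11,43/3] y:[5,43/3] z:[27/2,25] -> hit [27/2,43/3], descend [15, 16]
      N15 x:[11,14] y:[37/3,43/3] z:[27/2,25] -> hit [27/2,14] leaf, test {P14(miss), P15(miss)}
      N16 x:[37/3,43/3] y:[5,37/3] z:[16,37/2] -> miss, prune
    N10 x:[32/3,17] y:[3,44/3] z:[25,63/2] -> miss, prune
  N7 x:[14/3,34/3] y:[3,46/3] z:[27/2,53/2] -> miss, prune

Summary -> nodes [0, 5, 6, 15, 16, 10, 7]; box-tests=7; leaf-entries=1; first=miss

== RESULT ==
[0, 5, 6, 15, 16, 10, 7]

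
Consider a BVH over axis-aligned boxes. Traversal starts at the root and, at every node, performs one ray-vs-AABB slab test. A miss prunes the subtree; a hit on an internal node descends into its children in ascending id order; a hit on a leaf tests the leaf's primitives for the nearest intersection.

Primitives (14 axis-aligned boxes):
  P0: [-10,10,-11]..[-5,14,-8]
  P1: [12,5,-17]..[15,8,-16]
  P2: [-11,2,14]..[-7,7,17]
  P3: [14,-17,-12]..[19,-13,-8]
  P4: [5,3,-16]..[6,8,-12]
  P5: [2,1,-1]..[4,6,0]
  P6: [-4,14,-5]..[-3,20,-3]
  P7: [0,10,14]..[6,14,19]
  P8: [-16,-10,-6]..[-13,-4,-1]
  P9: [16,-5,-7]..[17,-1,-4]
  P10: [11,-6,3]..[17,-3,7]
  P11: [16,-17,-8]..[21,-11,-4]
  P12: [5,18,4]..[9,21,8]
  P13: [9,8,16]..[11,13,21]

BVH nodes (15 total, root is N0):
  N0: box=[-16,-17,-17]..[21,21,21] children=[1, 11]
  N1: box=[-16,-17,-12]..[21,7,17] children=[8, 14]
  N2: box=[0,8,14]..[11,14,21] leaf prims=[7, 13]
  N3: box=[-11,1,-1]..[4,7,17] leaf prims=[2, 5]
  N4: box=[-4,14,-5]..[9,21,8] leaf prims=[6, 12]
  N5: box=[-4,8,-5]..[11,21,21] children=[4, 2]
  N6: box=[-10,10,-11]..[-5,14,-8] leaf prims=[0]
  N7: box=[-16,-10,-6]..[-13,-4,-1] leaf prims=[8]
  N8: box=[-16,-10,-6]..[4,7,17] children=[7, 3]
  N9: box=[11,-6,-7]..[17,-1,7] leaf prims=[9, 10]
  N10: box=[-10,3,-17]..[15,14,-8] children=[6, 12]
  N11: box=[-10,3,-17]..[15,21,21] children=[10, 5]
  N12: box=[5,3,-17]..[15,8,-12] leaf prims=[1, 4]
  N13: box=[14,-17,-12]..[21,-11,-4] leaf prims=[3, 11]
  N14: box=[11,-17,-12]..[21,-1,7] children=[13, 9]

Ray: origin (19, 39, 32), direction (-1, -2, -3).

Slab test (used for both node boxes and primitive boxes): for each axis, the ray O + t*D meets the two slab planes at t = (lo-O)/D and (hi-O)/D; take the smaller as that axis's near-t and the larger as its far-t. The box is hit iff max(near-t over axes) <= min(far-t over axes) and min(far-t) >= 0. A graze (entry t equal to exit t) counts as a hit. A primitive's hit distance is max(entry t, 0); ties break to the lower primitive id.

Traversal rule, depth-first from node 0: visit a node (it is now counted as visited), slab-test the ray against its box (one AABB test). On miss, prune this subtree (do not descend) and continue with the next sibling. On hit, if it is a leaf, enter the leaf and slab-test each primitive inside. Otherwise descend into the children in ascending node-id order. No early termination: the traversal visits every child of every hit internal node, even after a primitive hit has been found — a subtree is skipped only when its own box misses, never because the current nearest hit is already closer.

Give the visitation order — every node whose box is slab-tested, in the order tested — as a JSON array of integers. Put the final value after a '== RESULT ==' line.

Trace the traversal:
N0 x:[-2,35] y:[9,28] z:[11/3,49/3] -> hit [9,49/3], descend [1, 11]
  N1 x:[-2,35] y:[16,28] z:[5,44/3] -> miss, prune
  N11 x:[4,29] y:[9,18] z:[11/3,49/3] -> hit [9,49/3], descend [5, 10]
    N5 x:[8,23] y:[9,31/2] z:[11/3,37/3] -> hit [9,37/3], descend [2, 4]
      N2 x:[8,19] y:[25/2,31/2] z:[11/3,6] -> miss, prune
      N4 x:[10,23] y:[9,25/2] z:[8,37/3] -> hit [10,37/3] leaf, test {P6(miss), P12(miss)}
    N10 x:[4,29] y:[25/2,18] z:[40/3,49/3] -> hit [40/3,49/3], descend [6, 12]
      N6 x:[24,29] y:[25/2,29/2] z:[40/3,43/3] -> miss, prune
      N12 x:[4,14] y:[31/2,18] z:[44/3,49/3] -> miss, prune

9 AABB tests over nodes [0, 1, 11, 5, 2, 4, 10, 6, 12]; 1 leaf entered; closest miss.

== RESULT ==
[0, 1, 11, 5, 2, 4, 10, 6, 12]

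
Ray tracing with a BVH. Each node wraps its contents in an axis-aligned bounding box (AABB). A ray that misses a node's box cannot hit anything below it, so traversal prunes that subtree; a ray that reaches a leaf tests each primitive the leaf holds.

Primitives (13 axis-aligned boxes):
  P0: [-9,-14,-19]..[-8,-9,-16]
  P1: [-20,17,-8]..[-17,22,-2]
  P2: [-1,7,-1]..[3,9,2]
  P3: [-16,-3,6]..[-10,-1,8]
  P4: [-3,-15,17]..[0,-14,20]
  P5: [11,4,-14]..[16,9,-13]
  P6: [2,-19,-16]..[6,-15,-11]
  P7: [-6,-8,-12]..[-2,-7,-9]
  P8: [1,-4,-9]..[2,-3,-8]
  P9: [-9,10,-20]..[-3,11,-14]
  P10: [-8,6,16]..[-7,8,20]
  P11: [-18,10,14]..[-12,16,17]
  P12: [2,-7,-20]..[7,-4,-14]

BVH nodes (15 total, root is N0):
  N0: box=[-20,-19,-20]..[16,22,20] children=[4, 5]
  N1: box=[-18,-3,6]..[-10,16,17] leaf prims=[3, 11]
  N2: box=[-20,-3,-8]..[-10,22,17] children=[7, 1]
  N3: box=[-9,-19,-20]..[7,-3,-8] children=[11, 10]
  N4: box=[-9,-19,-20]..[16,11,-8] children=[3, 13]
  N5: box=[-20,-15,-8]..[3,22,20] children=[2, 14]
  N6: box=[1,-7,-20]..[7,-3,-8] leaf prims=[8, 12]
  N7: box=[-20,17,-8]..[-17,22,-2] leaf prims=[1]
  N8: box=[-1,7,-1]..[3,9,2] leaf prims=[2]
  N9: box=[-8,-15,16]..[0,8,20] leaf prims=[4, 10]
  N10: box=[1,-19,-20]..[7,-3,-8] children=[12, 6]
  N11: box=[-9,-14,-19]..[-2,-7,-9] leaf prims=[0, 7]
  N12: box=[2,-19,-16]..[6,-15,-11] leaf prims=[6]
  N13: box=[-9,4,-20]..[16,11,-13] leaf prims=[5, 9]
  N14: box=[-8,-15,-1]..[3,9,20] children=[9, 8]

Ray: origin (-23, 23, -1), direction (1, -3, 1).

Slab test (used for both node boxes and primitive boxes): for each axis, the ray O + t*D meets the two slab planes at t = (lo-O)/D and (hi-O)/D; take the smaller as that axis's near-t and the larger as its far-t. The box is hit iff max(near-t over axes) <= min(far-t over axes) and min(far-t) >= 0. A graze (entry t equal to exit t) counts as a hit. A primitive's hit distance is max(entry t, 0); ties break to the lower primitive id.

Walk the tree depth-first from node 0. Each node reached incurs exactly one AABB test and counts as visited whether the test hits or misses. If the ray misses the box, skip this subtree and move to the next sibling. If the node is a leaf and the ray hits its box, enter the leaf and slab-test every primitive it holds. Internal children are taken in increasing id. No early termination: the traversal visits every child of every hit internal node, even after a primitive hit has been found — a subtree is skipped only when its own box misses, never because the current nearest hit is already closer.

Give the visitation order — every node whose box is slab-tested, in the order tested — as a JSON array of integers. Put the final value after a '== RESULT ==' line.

Traverse from the root:
N0 x:[3,39] y:[1/3,14] z:[-19,21] -> hit [3,14], descend [4, 5]
  N4 x:[14,39] y:[4,14] z:[-19,-7] -> miss, prune
  N5 x:[3,26] y:[1/3,38/3] z:[-7,21] -> hit [3,38/3], descend [2, 14]
    N2 x:[3,13] y:[1/3,26/3] z:[-7,18] -> hit [3,26/3], descend [1, 7]
      N1 x:[5,13] y:[7/3,26/3] z:[7,18] -> hit [7,26/3] leaf, test {P3@t=8, P11(miss)}
      N7 x:[3,6] y:[1/3,2] z:[-7,-1] -> miss, prune
    N14 x:[15,26] y:[14/3,38/3] z:[0,21] -> miss, prune

Visited [0, 4, 5, 2, 1, 7, 14]. Tests: 7 box, 1 leaf. Nearest: P3.

== RESULT ==
[0, 4, 5, 2, 1, 7, 14]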